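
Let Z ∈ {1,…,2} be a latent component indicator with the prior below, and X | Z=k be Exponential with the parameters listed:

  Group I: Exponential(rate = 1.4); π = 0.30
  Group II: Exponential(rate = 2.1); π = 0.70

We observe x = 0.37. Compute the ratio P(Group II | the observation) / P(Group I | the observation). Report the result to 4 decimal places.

2.7014

Since P(k|x) ∝ π_k f_k(x), the posterior odds are π_i f_i(x) / (π_j f_j(x)).
Evaluate each component's likelihood at the observed value:
  L_I = 1.4·e^(−1.4·0.37) = 1.4·e^(−0.5180) = 0.833995
  L_II = 2.1·e^(−2.1·0.37) = 2.1·e^(−0.7770) = 0.965545
Posterior odds = (π_II·L_II) / (π_I·L_I) = (0.70·0.965545) / (0.30·0.833995) = 0.675881 / 0.250199 ≈ 2.7014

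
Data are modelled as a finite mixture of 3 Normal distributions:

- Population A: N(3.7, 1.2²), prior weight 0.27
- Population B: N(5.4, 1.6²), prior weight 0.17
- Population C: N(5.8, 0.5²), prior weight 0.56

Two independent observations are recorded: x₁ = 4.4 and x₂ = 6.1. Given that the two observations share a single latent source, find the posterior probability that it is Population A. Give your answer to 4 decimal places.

0.1979

By Bayes' theorem, P(k | x) = π_k f_k(x) / Σ_j π_j f_j(x).
Since both observations come from the same component, the likelihood for component k is f_k(x₁)·f_k(x₂).
  L_A = [0.280439] × [0.0449925] = 0.0126176
  L_B = [0.205101] × [0.226583] = 0.0464722
  L_C = [0.0158309] × [0.666449] = 0.0105505
Prior × likelihood for each component:
  π_A·L_A = 0.27 × 0.0126176 = 0.00340676
  π_B·L_B = 0.17 × 0.0464722 = 0.00790028
  π_C·L_C = 0.56 × 0.0105505 = 0.00590828
Evidence: 0.00340676 + 0.00790028 + 0.00590828 = 0.0172153
P(Population A | x) = 0.00340676 / 0.0172153 ≈ 0.1979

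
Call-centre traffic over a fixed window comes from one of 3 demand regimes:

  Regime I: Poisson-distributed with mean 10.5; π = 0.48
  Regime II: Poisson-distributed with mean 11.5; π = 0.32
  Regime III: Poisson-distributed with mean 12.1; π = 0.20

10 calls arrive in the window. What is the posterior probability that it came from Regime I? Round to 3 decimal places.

Posterior ∝ prior × likelihood, so P(k | x) ∝ π_k f_k(x); normalise over all components.
Evaluate each component's likelihood at the observed value:
  p_I = 0.123606
  p_II = 0.112935
  p_III = 0.103069
Weight by the priors:
  π_I·p_I = 0.48 × 0.123606 = 0.0593307
  π_II·p_II = 0.32 × 0.112935 = 0.0361392
  π_III·p_III = 0.20 × 0.103069 = 0.0206138
Marginal: 0.0593307 + 0.0361392 + 0.0206138 = 0.116084
So the posterior for Regime I is 0.0593307 / 0.116084 ≈ 0.511.

0.511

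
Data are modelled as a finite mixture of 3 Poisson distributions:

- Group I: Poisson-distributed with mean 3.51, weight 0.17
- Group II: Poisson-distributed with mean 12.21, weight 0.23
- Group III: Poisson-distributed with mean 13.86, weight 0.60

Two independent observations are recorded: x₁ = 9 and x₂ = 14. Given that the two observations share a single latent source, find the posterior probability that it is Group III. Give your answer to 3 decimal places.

Posterior ∝ prior × likelihood, so P(k | x) ∝ π_k f_k(x); normalise over all components.
Since both observations come from the same component, the likelihood for component k is f_k(x₁)·f_k(x₂).
  p_I = [0.00666235] × [1.47747e-05] = 9.8434e-08
  p_II = [0.0827832] × [0.0935137] = 0.00774137
  p_III = [0.049749] × [0.105914] = 0.00526914
Multiply by the mixture weights:
  π_I·p_I = 0.17 × 9.8434e-08 = 1.67338e-08
  π_II·p_II = 0.23 × 0.00774137 = 0.00178051
  π_III·p_III = 0.60 × 0.00526914 = 0.00316148
Sum: 1.67338e-08 + 0.00178051 + 0.00316148 = 0.00494202
So the posterior for Group III is 0.00316148 / 0.00494202 ≈ 0.640.

0.640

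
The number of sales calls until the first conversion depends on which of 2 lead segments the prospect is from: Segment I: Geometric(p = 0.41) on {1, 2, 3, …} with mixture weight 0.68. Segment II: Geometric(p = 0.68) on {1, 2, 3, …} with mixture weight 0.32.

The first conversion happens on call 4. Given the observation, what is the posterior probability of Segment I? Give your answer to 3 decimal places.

0.889

The responsibility of component k is w_k f_k(x) divided by Σ_j w_j f_j(x).
Evaluate each component's likelihood at the observed value:
  L_I = 0.0842054
  L_II = 0.0222822
Multiply by the mixture weights:
  w_I·L_I = 0.68 × 0.0842054 = 0.0572597
  w_II·L_II = 0.32 × 0.0222822 = 0.00713032
Evidence: 0.0572597 + 0.00713032 = 0.06439
So the posterior for Segment I is 0.0572597 / 0.06439 ≈ 0.889.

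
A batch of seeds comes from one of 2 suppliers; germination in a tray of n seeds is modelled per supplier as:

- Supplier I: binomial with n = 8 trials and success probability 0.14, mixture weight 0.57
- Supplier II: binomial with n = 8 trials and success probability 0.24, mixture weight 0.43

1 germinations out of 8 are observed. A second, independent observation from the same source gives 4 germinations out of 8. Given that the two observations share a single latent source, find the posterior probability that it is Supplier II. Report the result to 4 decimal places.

0.7414

By Bayes' theorem, P(k | x) = π_k f_k(x) / Σ_j π_j f_j(x).
Since both observations come from the same component, the likelihood for component k is f_k(x₁)·f_k(x₂).
  L_I = [C(8,1)·0.14^1·0.86^7 = 8·0.14·0.347928 = 0.389679] × [0.0147097] = 0.00573207
  L_II = [C(8,1)·0.24^1·0.76^7 = 8·0.24·0.146452 = 0.281188] × [0.0774814] = 0.0217868
Unnormalised posteriors:
  π_I·L_I = 0.57 × 0.00573207 = 0.00326728
  π_II·L_II = 0.43 × 0.0217868 = 0.00936833
Sum: 0.00326728 + 0.00936833 = 0.0126356
So the posterior for Supplier II is 0.00936833 / 0.0126356 ≈ 0.7414.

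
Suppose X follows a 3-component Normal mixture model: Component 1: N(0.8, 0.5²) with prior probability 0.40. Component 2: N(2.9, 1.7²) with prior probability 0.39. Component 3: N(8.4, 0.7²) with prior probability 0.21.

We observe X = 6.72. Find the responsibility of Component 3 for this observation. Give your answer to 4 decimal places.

By Bayes' theorem, P(k | x) = π_k f_k(x) / Σ_j π_j f_j(x).
Component likelihoods at x = 6.72:
  p_1 = 2.89084e-31
  p_2 = 0.0187943
  p_3 = 0.0319922
Multiply by the mixture weights:
  π_1·p_1 = 0.40 × 2.89084e-31 = 1.15634e-31
  π_2·p_2 = 0.39 × 0.0187943 = 0.00732976
  π_3·p_3 = 0.21 × 0.0319922 = 0.00671836
Denominator: 1.15634e-31 + 0.00732976 + 0.00671836 = 0.0140481
P(Component 3 | the observation) ≈ 0.4782

0.4782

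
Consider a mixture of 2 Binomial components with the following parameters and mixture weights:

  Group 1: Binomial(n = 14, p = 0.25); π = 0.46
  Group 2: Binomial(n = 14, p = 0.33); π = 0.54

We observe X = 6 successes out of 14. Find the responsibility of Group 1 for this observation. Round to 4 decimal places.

P(component k | x) = π_k·f_k(x) / marginal(x), where marginal(x) = Σ_j π_j·f_j(x).
Evaluate each component's likelihood at the observed value:
  L_1 = 0.0733982
  L_2 = 0.157484
Multiply by the mixture weights:
  π_1·L_1 = 0.46 × 0.0733982 = 0.0337632
  π_2·L_2 = 0.54 × 0.157484 = 0.0850415
Normaliser: 0.0337632 + 0.0850415 = 0.118805
P(Group 1 | data) = 0.0337632 / 0.118805 ≈ 0.2842

0.2842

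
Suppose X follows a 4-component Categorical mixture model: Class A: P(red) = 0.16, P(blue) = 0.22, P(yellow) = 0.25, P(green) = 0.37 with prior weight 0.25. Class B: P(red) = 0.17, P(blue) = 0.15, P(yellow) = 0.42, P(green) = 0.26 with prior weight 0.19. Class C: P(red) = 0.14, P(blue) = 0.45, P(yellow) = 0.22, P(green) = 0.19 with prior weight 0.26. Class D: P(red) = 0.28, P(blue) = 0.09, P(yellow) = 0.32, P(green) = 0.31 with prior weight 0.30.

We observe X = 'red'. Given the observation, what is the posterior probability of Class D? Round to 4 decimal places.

0.4359

Posterior ∝ prior × likelihood, so P(k | x) ∝ π_k f_k(x); normalise over all components.
Evaluate each component's likelihood at the observed value:
  L_A = P(red | comp) = 0.16
  L_B = P(red | comp) = 0.17
  L_C = P(red | comp) = 0.14
  L_D = P(red | comp) = 0.28
Multiply by the mixture weights:
  π_A·L_A = 0.25 × 0.16 = 0.04
  π_B·L_B = 0.19 × 0.17 = 0.0323
  π_C·L_C = 0.26 × 0.14 = 0.0364
  π_D·L_D = 0.30 × 0.28 = 0.084
Sum: 0.04 + 0.0323 + 0.0364 + 0.084 = 0.1927
P(Class D | data) = 0.084 / 0.1927 ≈ 0.4359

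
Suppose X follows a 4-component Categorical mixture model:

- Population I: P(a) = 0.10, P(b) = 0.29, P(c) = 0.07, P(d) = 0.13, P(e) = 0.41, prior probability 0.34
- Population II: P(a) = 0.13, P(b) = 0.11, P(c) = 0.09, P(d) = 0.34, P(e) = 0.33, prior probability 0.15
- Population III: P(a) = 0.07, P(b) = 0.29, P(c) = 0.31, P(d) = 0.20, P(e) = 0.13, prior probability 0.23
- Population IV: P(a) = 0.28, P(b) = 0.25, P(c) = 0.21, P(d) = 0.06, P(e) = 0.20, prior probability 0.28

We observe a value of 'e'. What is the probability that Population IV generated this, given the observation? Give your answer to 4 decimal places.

0.2038

The responsibility of component k is P(Z=k) f_k(x) divided by Σ_j P(Z=j) f_j(x).
Categorical probabilities:
  p_I = 0.41
  p_II = 0.33
  p_III = 0.13
  p_IV = 0.2
Multiply by the mixture weights:
  P(Z=I)·p_I = 0.34 × 0.41 = 0.1394
  P(Z=II)·p_II = 0.15 × 0.33 = 0.0495
  P(Z=III)·p_III = 0.23 × 0.13 = 0.0299
  P(Z=IV)·p_IV = 0.28 × 0.2 = 0.056
Marginal: 0.1394 + 0.0495 + 0.0299 + 0.056 = 0.2748
Responsibility of Population IV: 0.056 / 0.2748 ≈ 0.2038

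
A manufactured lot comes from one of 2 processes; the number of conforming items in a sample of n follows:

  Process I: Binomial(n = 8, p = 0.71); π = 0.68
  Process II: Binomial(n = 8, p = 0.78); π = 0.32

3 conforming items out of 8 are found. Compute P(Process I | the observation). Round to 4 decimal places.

Posterior ∝ prior × likelihood, so P(k | x) ∝ π_k f_k(x); normalise over all components.
Evaluate each component's likelihood at the observed value:
  f_I = C(8,3)·0.71^3·0.29^5 = 56·0.357911·0.00205111 = 0.0411105
  f_II = C(8,3)·0.78^3·0.22^5 = 56·0.474552·0.000515363 = 0.0136957
Prior × likelihood for each component:
  π_I·f_I = 0.68 × 0.0411105 = 0.0279552
  π_II·f_II = 0.32 × 0.0136957 = 0.00438263
Evidence: 0.0279552 + 0.00438263 = 0.0323378
P(Process I | data) = 0.0279552 / 0.0323378 ≈ 0.8645

0.8645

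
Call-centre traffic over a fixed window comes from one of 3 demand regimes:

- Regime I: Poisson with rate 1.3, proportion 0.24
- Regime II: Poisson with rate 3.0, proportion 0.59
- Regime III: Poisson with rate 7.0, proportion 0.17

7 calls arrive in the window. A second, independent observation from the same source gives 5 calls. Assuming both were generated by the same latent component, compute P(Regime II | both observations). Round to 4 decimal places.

0.2843

Apply Bayes' rule: the posterior for each component is proportional to its prior times its likelihood at x.
Since both observations come from the same component, the likelihood for component k is f_k(x₁)·f_k(x₂).
  f_I = [e^(−1.3)·1.3^7/7! = 0.000339305] × [0.00843243] = 2.86116e-06
  f_II = [e^(−3.0)·3.0^7/7! = 0.021604] × [0.100819] = 0.00217809
  f_III = [e^(−7.0)·7.0^7/7! = 0.149003] × [0.127717] = 0.0190301
Multiply by the mixture weights:
  π_I·f_I = 0.24 × 2.86116e-06 = 6.86679e-07
  π_II·f_II = 0.59 × 0.00217809 = 0.00128507
  π_III·f_III = 0.17 × 0.0190301 = 0.00323512
Evidence: 6.86679e-07 + 0.00128507 + 0.00323512 = 0.00452089
P(Regime II | x₁,x₂) = 0.00128507 / 0.00452089 ≈ 0.2843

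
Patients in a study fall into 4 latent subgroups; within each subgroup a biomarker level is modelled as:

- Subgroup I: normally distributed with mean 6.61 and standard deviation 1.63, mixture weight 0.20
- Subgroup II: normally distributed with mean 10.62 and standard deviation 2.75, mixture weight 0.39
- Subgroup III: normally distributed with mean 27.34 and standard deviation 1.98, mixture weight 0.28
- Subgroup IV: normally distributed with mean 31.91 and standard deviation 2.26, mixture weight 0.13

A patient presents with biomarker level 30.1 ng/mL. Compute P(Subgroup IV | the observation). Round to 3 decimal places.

0.438

Posterior ∝ prior × likelihood, so P(k | x) ∝ π_k f_k(x); normalise over all components.
Component likelihoods at x = 30.1 ng/mL:
  L_I = 1.95877e-46
  L_II = 1.84325e-12
  L_III = 0.0762629
  L_IV = 0.128091
Weight by the priors:
  π_I·L_I = 0.20 × 1.95877e-46 = 3.91754e-47
  π_II·L_II = 0.39 × 1.84325e-12 = 7.18867e-13
  π_III·L_III = 0.28 × 0.0762629 = 0.0213536
  π_IV·L_IV = 0.13 × 0.128091 = 0.0166519
Evidence: 3.91754e-47 + 7.18867e-13 + 0.0213536 + 0.0166519 = 0.0380055
Responsibility of Subgroup IV: 0.0166519 / 0.0380055 ≈ 0.438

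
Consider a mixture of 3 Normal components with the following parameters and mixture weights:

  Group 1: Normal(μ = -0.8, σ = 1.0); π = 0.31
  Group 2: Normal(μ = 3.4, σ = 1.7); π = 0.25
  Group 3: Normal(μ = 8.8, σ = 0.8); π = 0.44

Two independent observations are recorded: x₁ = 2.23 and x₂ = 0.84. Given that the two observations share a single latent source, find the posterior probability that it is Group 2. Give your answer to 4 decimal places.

Posterior ∝ prior × likelihood, so P(k | x) ∝ P(Z=k) f_k(x); normalise over all components.
Since both observations come from the same component, the likelihood for component k is f_k(x₁)·f_k(x₂).
  f_1 = [0.00404858] × [0.103961] = 0.000420895
  f_2 = [0.185185] × [0.0755162] = 0.0139845
  f_3 = [1.12795e-15] × [1.5838e-22] = 1.78645e-37
Prior × likelihood for each component:
  P(Z=1)·f_1 = 0.31 × 0.000420895 = 0.000130477
  P(Z=2)·f_2 = 0.25 × 0.0139845 = 0.00349612
  P(Z=3)·f_3 = 0.44 × 1.78645e-37 = 7.86038e-38
Marginal: 0.000130477 + 0.00349612 + 7.86038e-38 = 0.00362659
So the posterior for Group 2 is 0.00349612 / 0.00362659 ≈ 0.9640.

0.9640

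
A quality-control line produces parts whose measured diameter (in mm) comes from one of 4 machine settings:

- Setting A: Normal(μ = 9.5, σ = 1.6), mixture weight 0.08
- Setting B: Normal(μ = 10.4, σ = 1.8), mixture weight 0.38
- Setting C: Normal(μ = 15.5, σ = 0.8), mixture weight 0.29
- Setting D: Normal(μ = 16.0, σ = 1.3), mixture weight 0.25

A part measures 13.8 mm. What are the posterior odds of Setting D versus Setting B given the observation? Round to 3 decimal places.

Only the two components matter; the odds are (π_i f_i(x)) / (π_j f_j(x)).
Normal densities:
  L_A = 0.00673613
  L_B = 0.0372287
  L_C = 0.0521512
  L_D = 0.0732955
Posterior odds = (π_D·L_D) / (π_B·L_B) = (0.25·0.0732955) / (0.38·0.0372287) = 0.0183239 / 0.0141469 ≈ 1.295

1.295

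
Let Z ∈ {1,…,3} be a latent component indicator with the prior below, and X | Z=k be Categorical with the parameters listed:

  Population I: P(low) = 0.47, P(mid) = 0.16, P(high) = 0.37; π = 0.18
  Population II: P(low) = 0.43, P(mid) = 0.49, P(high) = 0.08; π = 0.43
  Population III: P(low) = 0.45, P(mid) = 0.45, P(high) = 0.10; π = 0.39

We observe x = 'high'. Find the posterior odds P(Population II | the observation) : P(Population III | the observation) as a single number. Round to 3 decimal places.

Only the two components matter; the odds are (π_i f_i(x)) / (π_j f_j(x)).
Evaluate each component's likelihood at the observed value:
  L_I = P(high | comp) = 0.37
  L_II = P(high | comp) = 0.08
  L_III = P(high | comp) = 0.10
Odds = (0.43/0.39) × (0.08/0.1) = 1.10256 × 0.8 ≈ 0.882

0.882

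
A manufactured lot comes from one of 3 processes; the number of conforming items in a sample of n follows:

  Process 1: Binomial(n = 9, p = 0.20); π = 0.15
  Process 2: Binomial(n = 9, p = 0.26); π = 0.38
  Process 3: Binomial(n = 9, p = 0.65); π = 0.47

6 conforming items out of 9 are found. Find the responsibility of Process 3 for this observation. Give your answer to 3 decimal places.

0.967

The responsibility of component k is π_k f_k(x) divided by Σ_j π_j f_j(x).
Binomial probabilities:
  p_1 = 0.00275251
  p_2 = 0.0105151
  p_3 = 0.271621
Unnormalised posteriors:
  π_1·p_1 = 0.15 × 0.00275251 = 0.000412877
  π_2·p_2 = 0.38 × 0.0105151 = 0.00399575
  π_3·p_3 = 0.47 × 0.271621 = 0.127662
Denominator: 0.000412877 + 0.00399575 + 0.127662 = 0.132071
P(Process 3 | the observation) = 0.127662 / 0.132071 ≈ 0.967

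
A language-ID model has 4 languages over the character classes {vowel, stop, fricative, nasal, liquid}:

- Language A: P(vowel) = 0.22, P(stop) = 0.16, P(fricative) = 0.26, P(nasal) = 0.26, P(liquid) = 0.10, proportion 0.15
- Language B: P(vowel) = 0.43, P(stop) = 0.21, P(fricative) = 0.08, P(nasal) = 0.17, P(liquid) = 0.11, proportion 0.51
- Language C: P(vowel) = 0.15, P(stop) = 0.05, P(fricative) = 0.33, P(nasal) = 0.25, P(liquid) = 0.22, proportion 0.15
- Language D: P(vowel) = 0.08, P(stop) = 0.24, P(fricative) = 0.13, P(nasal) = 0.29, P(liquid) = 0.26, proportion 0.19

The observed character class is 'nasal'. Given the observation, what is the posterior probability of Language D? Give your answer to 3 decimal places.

P(component k | x) = w_k·f_k(x) / marginal(x), where marginal(x) = Σ_j w_j·f_j(x).
Categorical probabilities:
  L_A = P(nasal | comp) = 0.26
  L_B = P(nasal | comp) = 0.17
  L_C = P(nasal | comp) = 0.25
  L_D = P(nasal | comp) = 0.29
Weight by the priors:
  w_A·L_A = 0.15 × 0.26 = 0.039
  w_B·L_B = 0.51 × 0.17 = 0.0867
  w_C·L_C = 0.15 × 0.25 = 0.0375
  w_D·L_D = 0.19 × 0.29 = 0.0551
Normaliser: 0.039 + 0.0867 + 0.0375 + 0.0551 = 0.2183
P(Language D | x) = 0.0551 / 0.2183 ≈ 0.252

0.252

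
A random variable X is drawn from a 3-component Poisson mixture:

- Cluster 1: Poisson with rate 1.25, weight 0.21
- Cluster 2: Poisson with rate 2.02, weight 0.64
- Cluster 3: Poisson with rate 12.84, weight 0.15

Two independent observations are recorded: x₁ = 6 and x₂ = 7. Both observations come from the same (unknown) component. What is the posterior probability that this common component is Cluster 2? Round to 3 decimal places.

0.278

By Bayes' theorem, P(k | x) = π_k f_k(x) / Σ_j π_j f_j(x).
Since both observations come from the same component, the likelihood for component k is f_k(x₁)·f_k(x₂).
  p_1 = [0.00151796] × [0.000271064] = 4.11463e-07
  p_2 = [0.012517] × [0.00361205] = 4.52121e-05
  p_3 = [0.0165088] × [0.0302819] = 0.000499919
Multiply by the mixture weights:
  π_1·p_1 = 0.21 × 4.11463e-07 = 8.64073e-08
  π_2·p_2 = 0.64 × 4.52121e-05 = 2.89358e-05
  π_3·p_3 = 0.15 × 0.000499919 = 7.49879e-05
Sum: 8.64073e-08 + 2.89358e-05 + 7.49879e-05 = 0.00010401
P(Cluster 2 | x₁, x₂) = 2.89358e-05 / 0.00010401 ≈ 0.278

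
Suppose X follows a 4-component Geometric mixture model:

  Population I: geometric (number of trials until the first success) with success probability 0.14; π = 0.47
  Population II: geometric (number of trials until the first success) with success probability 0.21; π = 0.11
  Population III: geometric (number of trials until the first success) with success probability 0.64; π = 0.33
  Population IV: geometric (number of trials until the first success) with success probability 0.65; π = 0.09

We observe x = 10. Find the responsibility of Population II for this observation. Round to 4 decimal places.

0.1403

The responsibility of component k is w_k f_k(x) divided by Σ_j w_j f_j(x).
Evaluate each component's likelihood at the observed value:
  L_I = 0.0360258
  L_II = 0.0251688
  L_III = 6.49984e-05
  L_IV = 5.12302e-05
Multiply by the mixture weights:
  w_I·L_I = 0.47 × 0.0360258 = 0.0169321
  w_II·L_II = 0.11 × 0.0251688 = 0.00276857
  w_III·L_III = 0.33 × 6.49984e-05 = 2.14495e-05
  w_IV·L_IV = 0.09 × 5.12302e-05 = 4.61071e-06
Marginal: 0.0169321 + 0.00276857 + 2.14495e-05 + 4.61071e-06 = 0.0197268
So the posterior for Population II is 0.00276857 / 0.0197268 ≈ 0.1403.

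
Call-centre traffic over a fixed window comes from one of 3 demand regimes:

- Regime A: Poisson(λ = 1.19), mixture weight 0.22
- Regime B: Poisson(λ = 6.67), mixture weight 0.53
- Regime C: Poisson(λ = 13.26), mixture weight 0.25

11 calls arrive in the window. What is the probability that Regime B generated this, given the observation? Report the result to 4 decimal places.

0.4460

The responsibility of component k is P(Z=k) f_k(x) divided by Σ_j P(Z=j) f_j(x).
Component likelihoods at x = 11 calls:
  p_A = e^(−1.19)·1.19^11/11! = 5.16476e-08
  p_B = e^(−6.67)·6.67^11/11! = 0.0369389
  p_C = e^(−13.26)·13.26^11/11! = 0.0972922
Weight by the priors:
  P(Z=A)·p_A = 0.22 × 5.16476e-08 = 1.13625e-08
  P(Z=B)·p_B = 0.53 × 0.0369389 = 0.0195776
  P(Z=C)·p_C = 0.25 × 0.0972922 = 0.0243231
Marginal: 1.13625e-08 + 0.0195776 + 0.0243231 = 0.0439007
P(Regime B | x) = 0.0195776 / 0.0439007 ≈ 0.4460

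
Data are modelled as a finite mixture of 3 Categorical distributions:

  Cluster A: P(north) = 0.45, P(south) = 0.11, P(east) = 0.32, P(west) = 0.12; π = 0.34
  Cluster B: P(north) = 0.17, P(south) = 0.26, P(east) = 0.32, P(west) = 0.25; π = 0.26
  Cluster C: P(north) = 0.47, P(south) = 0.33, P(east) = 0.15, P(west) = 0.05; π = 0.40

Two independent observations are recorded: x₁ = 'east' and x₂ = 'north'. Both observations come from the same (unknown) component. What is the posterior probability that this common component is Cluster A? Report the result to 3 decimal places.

P(component k | x) = w_k·f_k(x) / marginal(x), where marginal(x) = Σ_j w_j·f_j(x).
Since both observations come from the same component, the likelihood for component k is f_k(x₁)·f_k(x₂).
  f_A = [P(east | comp) = 0.32] × [0.45] = 0.144
  f_B = [P(east | comp) = 0.32] × [0.17] = 0.0544
  f_C = [P(east | comp) = 0.15] × [0.47] = 0.0705
Weight by the priors:
  w_A·f_A = 0.34 × 0.144 = 0.04896
  w_B·f_B = 0.26 × 0.0544 = 0.014144
  w_C·f_C = 0.40 × 0.0705 = 0.0282
Marginal: 0.04896 + 0.014144 + 0.0282 = 0.091304
Responsibility of Cluster A: 0.04896 / 0.091304 ≈ 0.536

0.536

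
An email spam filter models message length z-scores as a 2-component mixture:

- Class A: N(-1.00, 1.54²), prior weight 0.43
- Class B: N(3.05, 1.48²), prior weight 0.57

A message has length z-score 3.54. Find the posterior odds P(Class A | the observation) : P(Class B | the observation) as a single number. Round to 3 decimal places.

0.010

Since P(k|x) ∝ P(Z=k) f_k(x), the posterior odds are P(Z=i) f_i(x) / (P(Z=j) f_j(x)).
Normal densities:
  f_A = 0.00335862
  f_B = 0.25518
Posterior odds = (P(Z=A)·f_A) / (P(Z=B)·f_B) = (0.43·0.00335862) / (0.57·0.25518) = 0.00144421 / 0.145452 ≈ 0.010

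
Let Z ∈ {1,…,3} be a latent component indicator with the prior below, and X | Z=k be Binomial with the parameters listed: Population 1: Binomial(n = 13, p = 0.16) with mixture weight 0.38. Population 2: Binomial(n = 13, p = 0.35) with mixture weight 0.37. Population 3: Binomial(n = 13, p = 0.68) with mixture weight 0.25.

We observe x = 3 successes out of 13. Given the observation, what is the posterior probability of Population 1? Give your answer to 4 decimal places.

By Bayes' theorem, P(k | x) = w_k f_k(x) / Σ_j w_j f_j(x).
Evaluate each component's likelihood at the observed value:
  L_1 = 0.204889
  L_2 = 0.165084
  L_3 = 0.00101249
Unnormalised posteriors:
  w_1·L_1 = 0.38 × 0.204889 = 0.0778579
  w_2·L_2 = 0.37 × 0.165084 = 0.0610809
  w_3·L_3 = 0.25 × 0.00101249 = 0.000253124
Denominator: 0.0778579 + 0.0610809 + 0.000253124 = 0.139192
So the posterior for Population 1 is 0.0778579 / 0.139192 ≈ 0.5594.

0.5594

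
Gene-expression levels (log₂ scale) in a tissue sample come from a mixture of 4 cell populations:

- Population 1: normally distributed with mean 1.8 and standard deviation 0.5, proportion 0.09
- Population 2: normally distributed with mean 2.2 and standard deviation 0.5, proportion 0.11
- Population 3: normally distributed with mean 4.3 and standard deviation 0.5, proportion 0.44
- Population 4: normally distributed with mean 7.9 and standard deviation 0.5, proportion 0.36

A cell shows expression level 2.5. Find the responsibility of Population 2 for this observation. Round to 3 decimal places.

P(component k | x) = P(Z=k)·f_k(x) / marginal(x), where marginal(x) = Σ_j P(Z=j)·f_j(x).
Normal densities:
  p_1 = (1/(0.5·√(2π)))·exp(−(2.5−1.8)²/(2·0.5²)) = 0.797885·exp(-0.98000) = 0.299455
  p_2 = (1/(0.5·√(2π)))·exp(−(2.5−2.2)²/(2·0.5²)) = 0.797885·exp(-0.18000) = 0.666449
  p_3 = (1/(0.5·√(2π)))·exp(−(2.5−4.3)²/(2·0.5²)) = 0.797885·exp(-6.48000) = 0.0012238
  p_4 = (1/(0.5·√(2π)))·exp(−(2.5−7.9)²/(2·0.5²)) = 0.797885·exp(-58.32000) = 3.74874e-26
Unnormalised posteriors:
  P(Z=1)·p_1 = 0.09 × 0.299455 = 0.0269509
  P(Z=2)·p_2 = 0.11 × 0.666449 = 0.0733094
  P(Z=3)·p_3 = 0.44 × 0.0012238 = 0.000538474
  P(Z=4)·p_4 = 0.36 × 3.74874e-26 = 1.34955e-26
Sum: 0.0269509 + 0.0733094 + 0.000538474 + 1.34955e-26 = 0.100799
P(Population 2 | x) ≈ 0.727

0.727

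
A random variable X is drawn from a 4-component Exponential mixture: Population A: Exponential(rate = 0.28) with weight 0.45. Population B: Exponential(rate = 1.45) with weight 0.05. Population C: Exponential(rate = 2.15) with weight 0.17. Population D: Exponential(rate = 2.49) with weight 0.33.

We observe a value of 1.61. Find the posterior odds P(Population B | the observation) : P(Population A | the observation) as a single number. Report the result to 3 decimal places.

0.087

The posterior odds equal the prior odds times the likelihood ratio: (π_i/π_j)·(f_i(x)/f_j(x)).
Evaluate each component's likelihood at the observed value:
  f_A = 0.178393
  f_B = 0.140445
  f_C = 0.0674727
  f_D = 0.0452018
Odds = (0.05/0.45) × (0.140445/0.178393) = 0.111111 × 0.78728 ≈ 0.087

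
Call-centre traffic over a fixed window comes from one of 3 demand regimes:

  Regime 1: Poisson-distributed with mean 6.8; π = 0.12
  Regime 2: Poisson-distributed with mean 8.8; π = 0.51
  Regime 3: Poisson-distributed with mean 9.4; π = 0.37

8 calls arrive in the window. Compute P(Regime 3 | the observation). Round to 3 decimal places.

0.356

Posterior ∝ prior × likelihood, so P(k | x) ∝ π_k f_k(x); normalise over all components.
Component likelihoods at x = 8 calls:
  p_1 = e^(−6.8)·6.8^8/8! = 0.126284
  p_2 = e^(−8.8)·8.8^8/8! = 0.134446
  p_3 = e^(−9.4)·9.4^8/8! = 0.125065
Weight by the priors:
  π_1·p_1 = 0.12 × 0.126284 = 0.0151541
  π_2·p_2 = 0.51 × 0.134446 = 0.0685677
  π_3·p_3 = 0.37 × 0.125065 = 0.0462739
Marginal: 0.0151541 + 0.0685677 + 0.0462739 = 0.129996
P(Regime 3 | data) = 0.0462739 / 0.129996 ≈ 0.356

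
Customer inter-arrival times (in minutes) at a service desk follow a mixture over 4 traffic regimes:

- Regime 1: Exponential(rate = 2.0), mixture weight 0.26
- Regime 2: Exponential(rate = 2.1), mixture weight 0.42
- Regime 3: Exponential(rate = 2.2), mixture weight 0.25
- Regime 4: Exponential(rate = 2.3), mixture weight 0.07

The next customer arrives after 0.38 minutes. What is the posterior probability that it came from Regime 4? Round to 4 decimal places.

Apply Bayes' rule: the posterior for each component is proportional to its prior times its likelihood at x.
Exponential densities:
  f_1 = 2.0·e^(−2.0·0.38) = 2.0·e^(−0.7600) = 0.935333
  f_2 = 2.1·e^(−2.1·0.38) = 2.1·e^(−0.7980) = 0.94548
  f_3 = 2.2·e^(−2.2·0.38) = 2.2·e^(−0.8360) = 0.95357
  f_4 = 2.3·e^(−2.3·0.38) = 2.3·e^(−0.8740) = 0.959742
Multiply by the mixture weights:
  π_1·f_1 = 0.26 × 0.935333 = 0.243187
  π_2·f_2 = 0.42 × 0.94548 = 0.397102
  π_3·f_3 = 0.25 × 0.95357 = 0.238392
  π_4·f_4 = 0.07 × 0.959742 = 0.0671819
Marginal: 0.243187 + 0.397102 + 0.238392 + 0.0671819 = 0.945862
P(Regime 4 | the observation) ≈ 0.0710

0.0710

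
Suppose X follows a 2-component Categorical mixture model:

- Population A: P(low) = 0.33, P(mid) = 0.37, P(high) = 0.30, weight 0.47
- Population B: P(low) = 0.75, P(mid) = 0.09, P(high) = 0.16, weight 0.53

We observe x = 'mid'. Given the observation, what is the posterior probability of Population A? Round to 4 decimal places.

Apply Bayes' rule: the posterior for each component is proportional to its prior times its likelihood at x.
Evaluate each component's likelihood at the observed value:
  p_A = P(mid | comp) = 0.37
  p_B = P(mid | comp) = 0.09
Prior × likelihood for each component:
  π_A·p_A = 0.47 × 0.37 = 0.1739
  π_B·p_B = 0.53 × 0.09 = 0.0477
Evidence: 0.1739 + 0.0477 = 0.2216
So the posterior for Population A is 0.1739 / 0.2216 ≈ 0.7847.

0.7847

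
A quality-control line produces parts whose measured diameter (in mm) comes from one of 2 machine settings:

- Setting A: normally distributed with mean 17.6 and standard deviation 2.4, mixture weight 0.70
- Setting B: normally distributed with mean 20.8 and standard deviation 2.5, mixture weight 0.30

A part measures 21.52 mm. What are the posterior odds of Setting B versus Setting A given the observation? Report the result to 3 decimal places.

1.498

The posterior odds equal the prior odds times the likelihood ratio: (π_i/π_j)·(f_i(x)/f_j(x)).
Evaluate each component's likelihood at the observed value:
  p_A = (1/(2.4·√(2π)))·exp(−(21.52−17.6)²/(2·2.4²)) = 0.166226·exp(-1.33389) = 0.0437923
  p_B = (1/(2.5·√(2π)))·exp(−(21.52−20.8)²/(2·2.5²)) = 0.159577·exp(-0.04147) = 0.153094
Odds = (0.30/0.70) × (0.153094/0.0437923) = 0.428571 × 3.49591 ≈ 1.498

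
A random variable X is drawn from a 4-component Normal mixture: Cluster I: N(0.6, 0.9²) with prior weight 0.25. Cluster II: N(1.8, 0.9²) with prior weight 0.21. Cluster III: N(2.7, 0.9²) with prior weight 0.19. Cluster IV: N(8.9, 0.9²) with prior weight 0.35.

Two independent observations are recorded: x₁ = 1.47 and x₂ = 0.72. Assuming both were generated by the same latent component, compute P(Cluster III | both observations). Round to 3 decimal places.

Apply Bayes' rule: the posterior for each component is proportional to its prior times its likelihood at x.
Since both observations come from the same component, the likelihood for component k is f_k(x₁)·f_k(x₂).
  p_I = [(1/(0.9·√(2π)))·exp(−(1.47−0.6)²/(2·0.9²)) = 0.443269·exp(-0.46722) = 0.277815] × [0.439346] = 0.122057
  p_II = [(1/(0.9·√(2π)))·exp(−(1.47−1.8)²/(2·0.9²)) = 0.443269·exp(-0.06722) = 0.414451] × [0.215762] = 0.0894229
  p_III = [(1/(0.9·√(2π)))·exp(−(1.47−2.7)²/(2·0.9²)) = 0.443269·exp(-0.93389) = 0.174215] × [0.0394162] = 0.00686688
  p_IV = [(1/(0.9·√(2π)))·exp(−(1.47−8.9)²/(2·0.9²)) = 0.443269·exp(-34.07710) = 7.0335e-16] × [5.11199e-19] = 3.59552e-34
Weight by the priors:
  w_I·p_I = 0.25 × 0.122057 = 0.0305142
  w_II·p_II = 0.21 × 0.0894229 = 0.0187788
  w_III·p_III = 0.19 × 0.00686688 = 0.00130471
  w_IV·p_IV = 0.35 × 3.59552e-34 = 1.25843e-34
Normaliser: 0.0305142 + 0.0187788 + 0.00130471 + 1.25843e-34 = 0.0505978
P(Cluster III | x₁,x₂) = 0.00130471 / 0.0505978 ≈ 0.026

0.026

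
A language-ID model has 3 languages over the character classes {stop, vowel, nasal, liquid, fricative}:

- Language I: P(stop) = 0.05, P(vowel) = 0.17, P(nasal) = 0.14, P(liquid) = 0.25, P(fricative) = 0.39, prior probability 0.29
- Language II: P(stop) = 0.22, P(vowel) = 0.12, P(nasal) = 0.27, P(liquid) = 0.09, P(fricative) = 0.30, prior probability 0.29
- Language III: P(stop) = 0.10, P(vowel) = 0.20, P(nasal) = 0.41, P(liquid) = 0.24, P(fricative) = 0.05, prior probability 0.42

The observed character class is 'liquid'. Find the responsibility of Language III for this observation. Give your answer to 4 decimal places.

0.5055

Apply Bayes' rule: the posterior for each component is proportional to its prior times its likelihood at x.
Evaluate each component's likelihood at the observed value:
  p_I = 0.25
  p_II = 0.09
  p_III = 0.24
Unnormalised posteriors:
  P(Z=I)·p_I = 0.29 × 0.25 = 0.0725
  P(Z=II)·p_II = 0.29 × 0.09 = 0.0261
  P(Z=III)·p_III = 0.42 × 0.24 = 0.1008
Sum: 0.0725 + 0.0261 + 0.1008 = 0.1994
P(Language III | data) = 0.1008 / 0.1994 ≈ 0.5055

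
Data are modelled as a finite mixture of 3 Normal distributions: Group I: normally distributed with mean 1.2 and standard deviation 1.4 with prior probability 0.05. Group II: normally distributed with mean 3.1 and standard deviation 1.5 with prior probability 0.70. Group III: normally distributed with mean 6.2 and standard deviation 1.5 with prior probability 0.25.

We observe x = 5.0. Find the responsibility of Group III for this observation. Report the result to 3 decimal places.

0.365

Apply Bayes' rule: the posterior for each component is proportional to its prior times its likelihood at x.
Evaluate each component's likelihood at the observed value:
  L_I = (1/(1.4·√(2π)))·exp(−(5.0−1.2)²/(2·1.4²)) = 0.284959·exp(-3.68367) = 0.00716115
  L_II = (1/(1.5·√(2π)))·exp(−(5.0−3.1)²/(2·1.5²)) = 0.265962·exp(-0.80222) = 0.119239
  L_III = (1/(1.5·√(2π)))·exp(−(5.0−6.2)²/(2·1.5²)) = 0.265962·exp(-0.32000) = 0.193128
Multiply by the mixture weights:
  P(Z=I)·L_I = 0.05 × 0.00716115 = 0.000358058
  P(Z=II)·L_II = 0.70 × 0.119239 = 0.0834673
  P(Z=III)·L_III = 0.25 × 0.193128 = 0.0482819
Denominator: 0.000358058 + 0.0834673 + 0.0482819 = 0.132107
Responsibility of Group III: 0.0482819 / 0.132107 ≈ 0.365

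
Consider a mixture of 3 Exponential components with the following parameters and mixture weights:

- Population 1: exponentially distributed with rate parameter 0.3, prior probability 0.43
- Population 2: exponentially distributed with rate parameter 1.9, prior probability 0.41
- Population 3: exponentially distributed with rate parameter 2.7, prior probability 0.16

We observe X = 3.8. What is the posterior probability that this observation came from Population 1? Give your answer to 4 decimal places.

By Bayes' theorem, P(k | x) = P(Z=k) f_k(x) / Σ_j P(Z=j) f_j(x).
Exponential densities:
  L_1 = 0.0959457
  L_2 = 0.00139042
  L_3 = 9.45154e-05
Unnormalised posteriors:
  P(Z=1)·L_1 = 0.43 × 0.0959457 = 0.0412567
  P(Z=2)·L_2 = 0.41 × 0.00139042 = 0.000570074
  P(Z=3)·L_3 = 0.16 × 9.45154e-05 = 1.51225e-05
Sum: 0.0412567 + 0.000570074 + 1.51225e-05 = 0.0418419
So the posterior for Population 1 is 0.0412567 / 0.0418419 ≈ 0.9860.

0.9860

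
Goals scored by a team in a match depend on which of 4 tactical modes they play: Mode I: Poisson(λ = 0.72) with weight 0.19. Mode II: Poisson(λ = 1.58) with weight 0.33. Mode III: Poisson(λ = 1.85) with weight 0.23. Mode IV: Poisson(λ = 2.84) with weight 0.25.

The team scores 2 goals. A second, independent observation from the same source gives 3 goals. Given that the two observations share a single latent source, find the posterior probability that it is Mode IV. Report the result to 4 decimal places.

0.3688

By Bayes' theorem, P(k | x) = π_k f_k(x) / Σ_j π_j f_j(x).
Since both observations come from the same component, the likelihood for component k is f_k(x₁)·f_k(x₂).
  L_I = [e^(−0.72)·0.72^2/2! = 0.126166] × [0.0302799] = 0.0038203
  L_II = [e^(−1.58)·1.58^2/2! = 0.257098] × [0.135405] = 0.0348124
  L_III = [e^(−1.85)·1.85^2/2! = 0.269072] × [0.165928] = 0.0446465
  L_IV = [e^(−2.84)·2.84^2/2! = 0.235619] × [0.223053] = 0.0525555
Unnormalised posteriors:
  π_I·L_I = 0.19 × 0.0038203 = 0.000725857
  π_II·L_II = 0.33 × 0.0348124 = 0.0114881
  π_III·L_III = 0.23 × 0.0446465 = 0.0102687
  π_IV·L_IV = 0.25 × 0.0525555 = 0.0131389
Denominator: 0.000725857 + 0.0114881 + 0.0102687 + 0.0131389 = 0.0356215
P(Mode IV | x₁,x₂) ≈ 0.3688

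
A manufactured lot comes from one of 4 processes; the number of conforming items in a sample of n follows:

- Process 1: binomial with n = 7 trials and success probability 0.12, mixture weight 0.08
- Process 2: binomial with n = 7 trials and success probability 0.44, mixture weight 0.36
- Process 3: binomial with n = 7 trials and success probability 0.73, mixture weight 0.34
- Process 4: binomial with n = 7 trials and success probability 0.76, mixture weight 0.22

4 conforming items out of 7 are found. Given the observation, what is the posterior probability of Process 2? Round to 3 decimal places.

0.447

P(component k | x) = π_k·f_k(x) / marginal(x), where marginal(x) = Σ_j π_j·f_j(x).
Component likelihoods at x = 4 conforming items out of 7:
  p_1 = C(7,4)·0.12^4·0.88^3 = 35·0.00020736·0.681472 = 0.00494585
  p_2 = C(7,4)·0.44^4·0.56^3 = 35·0.037481·0.175616 = 0.230379
  p_3 = C(7,4)·0.73^4·0.27^3 = 35·0.283982·0.019683 = 0.195637
  p_4 = C(7,4)·0.76^4·0.24^3 = 35·0.333622·0.013824 = 0.16142
Prior × likelihood for each component:
  π_1·p_1 = 0.08 × 0.00494585 = 0.000395668
  π_2·p_2 = 0.36 × 0.230379 = 0.0829364
  π_3·p_3 = 0.34 × 0.195637 = 0.0665165
  π_4·p_4 = 0.22 × 0.16142 = 0.0355123
Sum: 0.000395668 + 0.0829364 + 0.0665165 + 0.0355123 = 0.185361
P(Process 2 | 4 conforming items out of 7) = 0.0829364 / 0.185361 ≈ 0.447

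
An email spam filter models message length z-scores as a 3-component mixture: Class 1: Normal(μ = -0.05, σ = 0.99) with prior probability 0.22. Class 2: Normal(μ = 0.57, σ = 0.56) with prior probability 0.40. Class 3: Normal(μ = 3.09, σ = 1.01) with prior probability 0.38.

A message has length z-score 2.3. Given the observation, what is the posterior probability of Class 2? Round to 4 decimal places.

0.0204

Apply Bayes' rule: the posterior for each component is proportional to its prior times its likelihood at x.
Evaluate each component's likelihood at the observed value:
  f_1 = 0.0240841
  f_2 = 0.00603027
  f_3 = 0.290896
Multiply by the mixture weights:
  w_1·f_1 = 0.22 × 0.0240841 = 0.00529851
  w_2·f_2 = 0.40 × 0.00603027 = 0.00241211
  w_3·f_3 = 0.38 × 0.290896 = 0.11054
Normaliser: 0.00529851 + 0.00241211 + 0.11054 = 0.118251
P(Class 2 | data) = 0.00241211 / 0.118251 ≈ 0.0204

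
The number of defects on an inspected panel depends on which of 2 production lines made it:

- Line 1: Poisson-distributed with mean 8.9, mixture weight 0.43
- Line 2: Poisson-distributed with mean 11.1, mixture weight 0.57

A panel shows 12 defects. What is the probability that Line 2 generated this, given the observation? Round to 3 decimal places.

0.675

P(component k | x) = P(Z=k)·f_k(x) / marginal(x), where marginal(x) = Σ_j P(Z=j)·f_j(x).
Poisson probabilities:
  p_1 = e^(−8.9)·8.9^12/12! = 0.070327
  p_2 = e^(−11.1)·11.1^12/12! = 0.110375
Multiply by the mixture weights:
  P(Z=1)·p_1 = 0.43 × 0.070327 = 0.0302406
  P(Z=2)·p_2 = 0.57 × 0.110375 = 0.0629137
Evidence: 0.0302406 + 0.0629137 = 0.0931543
Responsibility of Line 2: 0.0629137 / 0.0931543 ≈ 0.675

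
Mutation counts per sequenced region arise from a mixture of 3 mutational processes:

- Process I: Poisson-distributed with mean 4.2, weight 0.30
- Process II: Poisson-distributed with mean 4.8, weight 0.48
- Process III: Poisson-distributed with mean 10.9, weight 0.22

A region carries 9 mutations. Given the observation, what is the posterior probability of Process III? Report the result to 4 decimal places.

Apply Bayes' rule: the posterior for each component is proportional to its prior times its likelihood at x.
Poisson probabilities:
  p_I = e^(−4.2)·4.2^9/9! = 0.0168052
  p_II = e^(−4.8)·4.8^9/9! = 0.0306757
  p_III = e^(−10.9)·10.9^9/9! = 0.110475
Multiply by the mixture weights:
  w_I·p_I = 0.30 × 0.0168052 = 0.00504156
  w_II·p_II = 0.48 × 0.0306757 = 0.0147243
  w_III·p_III = 0.22 × 0.110475 = 0.0243046
Normaliser: 0.00504156 + 0.0147243 + 0.0243046 = 0.0440705
P(Process III | data) = 0.0243046 / 0.0440705 ≈ 0.5515

0.5515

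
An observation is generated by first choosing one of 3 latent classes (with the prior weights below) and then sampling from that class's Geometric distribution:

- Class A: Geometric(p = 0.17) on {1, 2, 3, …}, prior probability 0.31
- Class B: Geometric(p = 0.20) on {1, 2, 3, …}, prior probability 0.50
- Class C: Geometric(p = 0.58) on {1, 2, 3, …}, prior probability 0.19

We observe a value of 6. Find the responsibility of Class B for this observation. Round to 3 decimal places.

Posterior ∝ prior × likelihood, so P(k | x) ∝ P(Z=k) f_k(x); normalise over all components.
Evaluate each component's likelihood at the observed value:
  f_A = 0.17·(1−0.17)^5 = 0.17·0.393904 = 0.0669637
  f_B = 0.20·(1−0.20)^5 = 0.20·0.32768 = 0.065536
  f_C = 0.58·(1−0.58)^5 = 0.58·0.0130691 = 0.00758009
Multiply by the mixture weights:
  P(Z=A)·f_A = 0.31 × 0.0669637 = 0.0207587
  P(Z=B)·f_B = 0.50 × 0.065536 = 0.032768
  P(Z=C)·f_C = 0.19 × 0.00758009 = 0.00144022
Evidence: 0.0207587 + 0.032768 + 0.00144022 = 0.054967
So the posterior for Class B is 0.032768 / 0.054967 ≈ 0.596.

0.596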